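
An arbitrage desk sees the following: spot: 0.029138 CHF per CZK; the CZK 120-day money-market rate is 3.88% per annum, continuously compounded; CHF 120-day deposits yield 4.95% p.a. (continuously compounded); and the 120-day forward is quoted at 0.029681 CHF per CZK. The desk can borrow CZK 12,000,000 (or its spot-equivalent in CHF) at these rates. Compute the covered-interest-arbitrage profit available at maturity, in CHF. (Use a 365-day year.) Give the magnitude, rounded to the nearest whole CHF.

CHF 5,352

T = 120/365 years.
Invest the CZK and cover forward: 12,000,000 × 1.01283787 × 0.029681 = CHF 360,744.49.
Convert at spot and invest in CHF: 12,000,000 × 0.029138 × 1.01640711 = CHF 355,392.84.
The quoted forward overvalues CZK, so borrow CHF, buy CZK at spot, deposit the CZK at 3.88%, and sell the proceeds forward at 0.029681.
Profit = 360,744.49 − 355,392.84 = CHF 5,352.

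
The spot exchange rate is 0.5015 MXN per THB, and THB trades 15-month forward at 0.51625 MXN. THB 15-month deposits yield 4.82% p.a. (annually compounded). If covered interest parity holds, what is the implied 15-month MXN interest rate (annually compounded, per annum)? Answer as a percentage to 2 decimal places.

T = 15/12 years.
F/S = 0.51625/0.5015 = 1.0294118 = (growth of MXN) / (growth of THB).
The THB side grows by (1 + 0.0482)^(15/12) = 1.0606087.
So the MXN growth factor = 1.0918031.
Annualise: 1.0918031^(12/15) − 1 = 0.072792 = 7.28%.

7.28%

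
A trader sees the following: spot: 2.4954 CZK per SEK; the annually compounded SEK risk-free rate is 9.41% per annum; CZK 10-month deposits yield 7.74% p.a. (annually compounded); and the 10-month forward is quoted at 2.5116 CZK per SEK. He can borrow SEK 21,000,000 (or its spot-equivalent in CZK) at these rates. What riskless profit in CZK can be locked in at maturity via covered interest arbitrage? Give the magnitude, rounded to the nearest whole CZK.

CZK 1,086,026

T = 10/12 years.
Keep in SEK, deliver into the forward: 21,000,000·1.0778231691·2.5116 = CZK 56,848,274.10.
Swap to CZK now, deposit: 21,000,000·2.4954·1.0640959968 = CZK 55,762,248.16.
The quoted forward overvalues SEK, so borrow CZK, buy SEK at spot, deposit the SEK at 9.41%, and sell the proceeds forward at 2.5116.
The gap between the two covered legs is CZK 1,086,026.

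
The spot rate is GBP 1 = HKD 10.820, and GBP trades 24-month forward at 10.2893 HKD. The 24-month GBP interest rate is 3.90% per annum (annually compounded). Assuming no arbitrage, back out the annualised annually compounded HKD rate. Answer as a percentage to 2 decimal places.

T = 2 years.
F/S = 10.2893/10.82 = 0.9509519 = (growth of HKD) / (growth of GBP).
The GBP side grows by (1 + 0.0390)^2 = 1.079521.
So the HKD growth factor = 1.0265725.
r = 1.0265725^(1/2) − 1 = 0.013199 → 1.32%.

1.32%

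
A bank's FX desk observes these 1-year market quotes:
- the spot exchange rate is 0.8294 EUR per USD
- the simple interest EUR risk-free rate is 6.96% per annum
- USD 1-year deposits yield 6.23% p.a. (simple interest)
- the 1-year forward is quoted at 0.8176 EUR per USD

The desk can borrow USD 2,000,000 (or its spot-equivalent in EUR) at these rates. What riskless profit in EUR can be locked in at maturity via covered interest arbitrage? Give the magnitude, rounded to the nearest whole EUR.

T = 1 year.
Route A — deposit USD, sell forward: 2,000,000 × 1.062300 × 0.8176 = EUR 1,737,072.96.
Route B — convert at spot, deposit EUR: 2,000,000 × 0.8294 × 1.069600 = EUR 1,774,252.48.
The quoted forward undervalues USD, so borrow USD, convert to EUR at spot, deposit the EUR at 6.96%, and buy USD forward at 0.8176 to cover the loan.
The gap between the two covered legs is EUR 37,180.

EUR 37,180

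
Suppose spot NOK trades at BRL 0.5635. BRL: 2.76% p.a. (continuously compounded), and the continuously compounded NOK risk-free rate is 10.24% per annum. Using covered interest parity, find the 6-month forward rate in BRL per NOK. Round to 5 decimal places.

0.54281

T = 6/12 years.
Growth of 1 BRL over T: e^(0.0276×6/12) = 1.0138957.
NOK accumulates by e^(0.1024×6/12) = 1.0525334.
So F = 0.5635 × 1.0138957 / 1.0525334 = 0.5428143 (BRL/NOK).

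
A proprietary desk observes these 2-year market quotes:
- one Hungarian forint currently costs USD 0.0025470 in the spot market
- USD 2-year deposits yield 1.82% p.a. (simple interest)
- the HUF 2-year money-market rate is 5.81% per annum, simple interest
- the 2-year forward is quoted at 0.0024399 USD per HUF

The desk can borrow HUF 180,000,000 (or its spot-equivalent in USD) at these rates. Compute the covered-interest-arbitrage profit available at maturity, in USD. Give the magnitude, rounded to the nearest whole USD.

T = 2 years.
Route A — deposit HUF, sell forward: 180,000,000 × 1.116200 × 0.0024399 = USD 490,214.95.
Route B — convert at spot, deposit USD: 180,000,000 × 0.0025470 × 1.036400 = USD 475,147.94.
The quoted forward overvalues HUF, so borrow USD, buy HUF at spot, deposit the HUF at 5.81%, and sell the proceeds forward at 0.0024399.
The gap between the two covered legs is USD 15,067.

USD 15,067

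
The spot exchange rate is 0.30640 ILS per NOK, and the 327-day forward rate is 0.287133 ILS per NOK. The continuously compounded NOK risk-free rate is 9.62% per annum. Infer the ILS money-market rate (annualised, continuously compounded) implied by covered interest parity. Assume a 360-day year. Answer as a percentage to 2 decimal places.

T = 327/360 years.
CIP gives F = S · g_ILS/g_NOK, so g_ILS/g_NOK = 0.287133/0.3064 = 0.9371181.
NOK growth factor: e^(0.0962×327/360) = 1.0913131.
That pins the ILS growth at 1.0226893.
Take logs: ln 1.0226893 / (327/360) = 0.024700, so 2.47%.

2.47%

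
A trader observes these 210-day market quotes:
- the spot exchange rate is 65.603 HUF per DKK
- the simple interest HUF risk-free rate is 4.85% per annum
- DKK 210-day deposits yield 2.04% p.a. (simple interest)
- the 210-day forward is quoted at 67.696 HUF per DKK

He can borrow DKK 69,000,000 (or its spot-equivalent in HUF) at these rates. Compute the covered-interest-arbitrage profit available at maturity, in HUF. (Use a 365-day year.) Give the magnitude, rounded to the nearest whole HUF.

HUF 72,929,807

T = 210/365 years.
Invest the DKK and cover forward: 69,000,000 × 1.011736986301 × 67.696 = HUF 4,725,847,744.70.
Convert at spot and invest in HUF: 69,000,000 × 65.603 × 1.027904109589 = HUF 4,652,917,937.79.
The quoted forward overvalues DKK, so borrow HUF, buy DKK at spot, deposit the DKK at 2.04%, and sell the proceeds forward at 67.696.
Arbitrage profit = |4,725,847,744.70 − 4,652,917,937.79| = HUF 72,929,807.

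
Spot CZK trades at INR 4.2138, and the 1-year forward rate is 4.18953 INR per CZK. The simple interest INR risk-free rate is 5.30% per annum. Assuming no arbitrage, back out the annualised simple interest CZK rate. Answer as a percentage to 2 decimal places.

5.91%

T = 1 year.
CIP gives F = S · g_INR/g_CZK, so g_INR/g_CZK = 4.18953/4.2138 = 0.9942404.
INR growth factor: 1 + 0.0530×1 = 1.053000.
So the CZK growth factor = 1.059100.
r = (1.059100 − 1)/1 = 0.059100 → 5.91%.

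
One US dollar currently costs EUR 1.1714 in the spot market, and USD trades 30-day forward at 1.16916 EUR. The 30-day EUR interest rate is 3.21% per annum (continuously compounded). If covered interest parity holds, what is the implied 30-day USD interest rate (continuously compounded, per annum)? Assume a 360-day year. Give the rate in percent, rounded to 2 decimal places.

T = 30/360 years.
By CIP, F/S equals the EUR-to-USD growth ratio: 1.16916/1.1714 = 0.9980878.
The EUR side grows by e^(0.0321×30/360) = 1.0026786.
Hence g_USD = 1.0045996.
Take logs: ln 1.0045996 / (30/360) = 0.055069, so 5.51%.

5.51%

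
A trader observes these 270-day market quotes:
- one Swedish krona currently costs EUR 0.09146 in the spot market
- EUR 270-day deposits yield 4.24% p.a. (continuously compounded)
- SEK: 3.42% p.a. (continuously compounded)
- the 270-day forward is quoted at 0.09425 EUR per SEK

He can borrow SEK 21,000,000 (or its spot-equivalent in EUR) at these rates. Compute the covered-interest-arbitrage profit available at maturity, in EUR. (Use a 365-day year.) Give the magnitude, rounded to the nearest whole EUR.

T = 270/365 years.
Keep in SEK, deliver into the forward: 21,000,000·1.025621356·0.09425 = EUR 2,029,961.07.
Swap to EUR now, deposit: 21,000,000·0.09146·1.031861429 = EUR 1,981,854.97.
The quoted forward overvalues SEK, so borrow EUR, buy SEK at spot, deposit the SEK at 3.42%, and sell the proceeds forward at 0.09425.
Arbitrage profit = |2,029,961.07 − 1,981,854.97| = EUR 48,106.

EUR 48,106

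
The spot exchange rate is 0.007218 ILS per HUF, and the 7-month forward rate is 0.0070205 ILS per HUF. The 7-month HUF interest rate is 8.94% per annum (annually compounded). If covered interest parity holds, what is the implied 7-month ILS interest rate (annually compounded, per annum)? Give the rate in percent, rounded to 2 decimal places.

3.88%

T = 7/12 years.
By CIP, F/S equals the ILS-to-HUF growth ratio: 0.0070205/0.007218 = 0.9726378.
HUF growth factor: (1 + 0.0894)^(7/12) = 1.0512176.
Hence g_ILS = 1.022454.
Annualise: 1.022454^(12/7) − 1 = 0.038801 = 3.88%.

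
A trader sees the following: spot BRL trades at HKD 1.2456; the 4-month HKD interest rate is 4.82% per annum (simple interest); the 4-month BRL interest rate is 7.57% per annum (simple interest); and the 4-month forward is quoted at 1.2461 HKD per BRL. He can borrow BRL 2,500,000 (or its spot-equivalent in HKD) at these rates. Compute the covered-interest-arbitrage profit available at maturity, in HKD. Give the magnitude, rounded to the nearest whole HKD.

HKD 29,827

T = 4/12 years.
Keep in BRL, deliver into the forward: 2,500,000·1.025233333·1.2461 = HKD 3,193,858.14.
Swap to HKD now, deposit: 2,500,000·1.2456·1.016066667 = HKD 3,164,031.60.
The quoted forward overvalues BRL, so borrow HKD, buy BRL at spot, deposit the BRL at 7.57%, and sell the proceeds forward at 1.2461.
Arbitrage profit = |3,193,858.14 − 3,164,031.60| = HKD 29,827.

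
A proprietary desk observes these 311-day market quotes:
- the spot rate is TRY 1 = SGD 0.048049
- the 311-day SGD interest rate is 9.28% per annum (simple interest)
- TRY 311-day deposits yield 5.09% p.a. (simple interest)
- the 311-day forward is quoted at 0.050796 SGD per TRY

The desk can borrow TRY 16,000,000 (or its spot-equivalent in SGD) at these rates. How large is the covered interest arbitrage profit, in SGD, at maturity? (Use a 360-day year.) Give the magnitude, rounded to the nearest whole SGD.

SGD 18,057

T = 311/360 years.
Keep in TRY, deliver into the forward: 16,000,000·1.04397194·0.050796 = SGD 848,473.58.
Swap to SGD now, deposit: 16,000,000·0.048049·1.08016889 = SGD 830,416.56.
The quoted forward overvalues TRY, so borrow SGD, buy TRY at spot, deposit the TRY at 5.09%, and sell the proceeds forward at 0.050796.
Arbitrage profit = |848,473.58 − 830,416.56| = SGD 18,057.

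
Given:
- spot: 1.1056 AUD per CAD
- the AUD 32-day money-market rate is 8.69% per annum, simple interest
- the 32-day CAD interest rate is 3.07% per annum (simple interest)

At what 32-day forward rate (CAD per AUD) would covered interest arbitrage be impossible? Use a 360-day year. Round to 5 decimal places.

0.90000

T = 32/360 years.
Growth of 1 AUD over T: 1 + 0.0869×32/360 = 1.0077244.
CAD growth factor: 1 + 0.0307×32/360 = 1.0027289.
CIP: F = S · (grow AUD)/(grow CAD) = 1.1056 × 1.0077244/1.0027289 = 1.111108 AUD per CAD.
Quoted the other way: 1/1.111108 = 0.90000 CAD per AUD.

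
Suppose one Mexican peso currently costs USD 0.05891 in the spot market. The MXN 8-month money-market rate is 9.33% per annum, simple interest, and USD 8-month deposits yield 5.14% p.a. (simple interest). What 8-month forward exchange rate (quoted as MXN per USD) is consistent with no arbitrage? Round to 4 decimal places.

T = 8/12 years.
Growth of 1 USD over T: 1 + 0.0514×8/12 = 1.03426667.
MXN growth factor: 1 + 0.0933×8/12 = 1.062200.
So F = 0.05891 × 1.03426667 / 1.062200 = 0.057360807 (USD/MXN).
Quoted the other way: 1/0.057360807 = 17.4335 MXN per USD.

17.4335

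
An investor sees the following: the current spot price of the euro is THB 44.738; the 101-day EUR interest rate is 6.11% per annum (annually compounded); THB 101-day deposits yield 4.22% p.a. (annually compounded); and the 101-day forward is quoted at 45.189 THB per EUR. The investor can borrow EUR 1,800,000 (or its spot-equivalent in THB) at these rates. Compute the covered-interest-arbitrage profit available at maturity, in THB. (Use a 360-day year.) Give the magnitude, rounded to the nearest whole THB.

THB 1,237,235

T = 101/360 years.
Invest the EUR and cover forward: 1,800,000 × 1.0167778509 × 45.189 = THB 82,704,913.75.
Convert at spot and invest in THB: 1,800,000 × 44.738 × 1.0116639445 = THB 81,467,678.79.
The quoted forward overvalues EUR, so borrow THB, buy EUR at spot, deposit the EUR at 6.11%, and sell the proceeds forward at 45.189.
Arbitrage profit = |82,704,913.75 − 81,467,678.79| = THB 1,237,235.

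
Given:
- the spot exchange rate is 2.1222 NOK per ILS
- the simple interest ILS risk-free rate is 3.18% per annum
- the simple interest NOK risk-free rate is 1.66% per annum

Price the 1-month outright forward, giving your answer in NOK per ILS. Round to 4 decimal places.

T = 1/12 years.
NOK accumulates by 1 + 0.0166×1/12 = 1.0013833.
Growth of 1 ILS over T: 1 + 0.0318×1/12 = 1.002650.
CIP: F = S · (grow NOK)/(grow ILS) = 2.1222 × 1.0013833/1.002650 = 2.119519 NOK per ILS.

2.1195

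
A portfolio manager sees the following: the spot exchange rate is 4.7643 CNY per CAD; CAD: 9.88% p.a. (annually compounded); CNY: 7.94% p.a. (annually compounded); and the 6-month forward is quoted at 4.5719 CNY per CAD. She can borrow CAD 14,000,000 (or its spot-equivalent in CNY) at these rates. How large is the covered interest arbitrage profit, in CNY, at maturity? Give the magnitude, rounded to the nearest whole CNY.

T = 6/12 years.
Keep in CAD, deliver into the forward: 14,000,000·1.0482366145·4.5719 = CNY 67,094,061.69.
Swap to CNY now, deposit: 14,000,000·4.7643·1.0389417693 = CNY 69,297,623.80.
The quoted forward undervalues CAD, so borrow CAD, convert to CNY at spot, deposit the CNY at 7.94%, and buy CAD forward at 4.5719 to cover the loan.
Arbitrage profit = |67,094,061.69 − 69,297,623.80| = CNY 2,203,562.

CNY 2,203,562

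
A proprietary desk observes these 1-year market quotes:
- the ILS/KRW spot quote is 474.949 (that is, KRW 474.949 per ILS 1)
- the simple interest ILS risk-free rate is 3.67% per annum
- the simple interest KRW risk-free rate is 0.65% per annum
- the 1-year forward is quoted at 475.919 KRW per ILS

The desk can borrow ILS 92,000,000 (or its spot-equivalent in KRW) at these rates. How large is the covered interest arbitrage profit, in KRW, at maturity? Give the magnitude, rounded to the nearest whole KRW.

KRW 1,412,113,410

T = 1 year.
Route A — deposit ILS, sell forward: 92,000,000 × 1.036700 × 475.919 = KRW 45,391,440,911.60.
Route B — convert at spot, deposit KRW: 92,000,000 × 474.949 × 1.006500 = KRW 43,979,327,502.00.
The quoted forward overvalues ILS, so borrow KRW, buy ILS at spot, deposit the ILS at 3.67%, and sell the proceeds forward at 475.919.
The gap between the two covered legs is KRW 1,412,113,410.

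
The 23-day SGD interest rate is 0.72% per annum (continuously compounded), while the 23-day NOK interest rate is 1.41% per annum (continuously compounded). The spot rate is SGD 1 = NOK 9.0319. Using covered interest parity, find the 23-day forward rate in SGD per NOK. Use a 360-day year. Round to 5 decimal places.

0.11067

T = 23/360 years.
NOK accumulates by e^(0.0141×23/360) = 1.0009012.
SGD growth factor: e^(0.0072×23/360) = 1.0004601.
So F = 9.0319 × 1.0009012 / 1.0004601 = 9.035882 (NOK/SGD).
Quoted the other way: 1/9.035882 = 0.11067 SGD per NOK.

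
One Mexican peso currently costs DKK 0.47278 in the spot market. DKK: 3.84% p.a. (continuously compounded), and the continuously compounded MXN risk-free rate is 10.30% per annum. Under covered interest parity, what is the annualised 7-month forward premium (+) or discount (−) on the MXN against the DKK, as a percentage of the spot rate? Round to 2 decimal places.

T = 7/12 years.
F = S · g_DKK/g_MXN = 0.47278 × 1.0226528/1.061925 = 0.45529561.
Annualised premium = (F − S)/S × (1/T) = (0.45529561 − 0.47278)/0.47278 ÷ (7/12) = -6.34%.

-6.34%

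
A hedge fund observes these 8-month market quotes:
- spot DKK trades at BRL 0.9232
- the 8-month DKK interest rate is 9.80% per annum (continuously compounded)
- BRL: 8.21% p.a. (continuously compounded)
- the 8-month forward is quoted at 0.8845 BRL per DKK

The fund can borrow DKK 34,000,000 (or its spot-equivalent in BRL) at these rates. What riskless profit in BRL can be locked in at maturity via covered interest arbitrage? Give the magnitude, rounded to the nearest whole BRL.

BRL 1,051,327

T = 8/12 years.
Route A — deposit DKK, sell forward: 34,000,000 × 1.0675148034 × 0.8845 = BRL 32,103,372.68.
Route B — convert at spot, deposit BRL: 34,000,000 × 0.9232 × 1.0562589081 = BRL 33,154,699.61.
The quoted forward undervalues DKK, so borrow DKK, convert to BRL at spot, deposit the BRL at 8.21%, and buy DKK forward at 0.8845 to cover the loan.
The gap between the two covered legs is BRL 1,051,327.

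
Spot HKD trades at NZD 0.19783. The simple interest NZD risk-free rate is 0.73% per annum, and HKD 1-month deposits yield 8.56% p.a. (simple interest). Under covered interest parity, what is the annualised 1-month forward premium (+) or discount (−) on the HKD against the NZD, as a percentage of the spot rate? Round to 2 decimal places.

T = 1/12 years.
No-arbitrage forward: 0.19783 × 1.0006083 / 1.0071333 = 0.19654830 NZD/HKD.
(F − S)/S ÷ T = (0.19654830 − 0.19783)/0.19783/(1/12) = -0.077746 → -7.77%.

-7.77%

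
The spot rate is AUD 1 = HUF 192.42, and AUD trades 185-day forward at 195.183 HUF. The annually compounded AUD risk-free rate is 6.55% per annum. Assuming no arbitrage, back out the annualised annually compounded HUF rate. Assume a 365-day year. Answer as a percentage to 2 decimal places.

9.59%

T = 185/365 years.
CIP gives F = S · g_HUF/g_AUD, so g_HUF/g_AUD = 195.183/192.42 = 1.0143592.
AUD growth factor: (1 + 0.0655)^(185/365) = 1.0326792.
That pins the HUF growth at 1.0475076.
Annualise: 1.0475076^(365/185) − 1 = 0.095897 = 9.59%.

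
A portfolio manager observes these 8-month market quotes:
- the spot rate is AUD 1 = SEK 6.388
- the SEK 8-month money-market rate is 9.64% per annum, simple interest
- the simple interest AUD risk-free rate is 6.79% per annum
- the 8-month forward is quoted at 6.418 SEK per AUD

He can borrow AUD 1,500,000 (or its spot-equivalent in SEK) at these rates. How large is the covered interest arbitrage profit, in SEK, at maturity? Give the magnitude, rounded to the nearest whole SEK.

SEK 135,021

T = 8/12 years.
Route A — deposit AUD, sell forward: 1,500,000 × 1.045266667 × 6.418 = SEK 10,062,782.20.
Route B — convert at spot, deposit SEK: 1,500,000 × 6.388 × 1.064266667 = SEK 10,197,803.20.
The quoted forward undervalues AUD, so borrow AUD, convert to SEK at spot, deposit the SEK at 9.64%, and buy AUD forward at 6.418 to cover the loan.
Arbitrage profit = |10,062,782.20 − 10,197,803.20| = SEK 135,021.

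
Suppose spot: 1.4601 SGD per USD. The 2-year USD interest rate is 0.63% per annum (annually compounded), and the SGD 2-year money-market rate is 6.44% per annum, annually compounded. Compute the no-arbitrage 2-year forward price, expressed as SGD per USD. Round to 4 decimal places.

1.6336

T = 2 years.
SGD growth factor: (1 + 0.0644)^2 = 1.1329474.
USD growth factor: (1 + 0.0063)^2 = 1.0126397.
CIP: F = S · (grow SGD)/(grow USD) = 1.4601 × 1.1329474/1.0126397 = 1.633569 SGD per USD.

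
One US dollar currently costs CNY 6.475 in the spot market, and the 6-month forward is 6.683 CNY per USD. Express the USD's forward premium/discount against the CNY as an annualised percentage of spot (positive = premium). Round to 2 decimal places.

+6.42%

T = 6/12 years.
Period premium: (6.683 − 6.475)/6.475 = 0.0321236.
Per annum: 0.0321236 / (6/12) = 0.064247 = 6.42%.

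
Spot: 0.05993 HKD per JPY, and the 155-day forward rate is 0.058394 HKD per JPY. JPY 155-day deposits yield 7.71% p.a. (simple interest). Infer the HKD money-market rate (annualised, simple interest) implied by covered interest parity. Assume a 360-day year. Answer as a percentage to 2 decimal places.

1.56%

T = 155/360 years.
CIP gives F = S · g_HKD/g_JPY, so g_HKD/g_JPY = 0.058394/0.05993 = 0.9743701.
JPY growth factor: 1 + 0.0771×155/360 = 1.0331958.
That pins the HKD growth at 1.0067151.
r = (1.0067151 − 1)/(155/360) = 0.015596 → 1.56%.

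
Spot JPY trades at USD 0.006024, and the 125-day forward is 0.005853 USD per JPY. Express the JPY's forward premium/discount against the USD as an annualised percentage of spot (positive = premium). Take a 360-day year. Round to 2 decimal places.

T = 125/360 years.
(F − S)/S = (0.005853 − 0.006024)/0.006024 = -0.0283865.
Per annum: -0.0283865 / (125/360) = -0.081753 = -8.18%.

-8.18%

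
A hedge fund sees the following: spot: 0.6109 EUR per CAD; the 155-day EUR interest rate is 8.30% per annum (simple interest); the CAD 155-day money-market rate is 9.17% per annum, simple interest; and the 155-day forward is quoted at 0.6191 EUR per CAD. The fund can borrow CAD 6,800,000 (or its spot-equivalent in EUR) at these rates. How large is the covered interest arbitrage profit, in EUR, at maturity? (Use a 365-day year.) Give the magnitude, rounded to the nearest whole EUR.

T = 155/365 years.
Keep in CAD, deliver into the forward: 6,800,000·1.038941096·0.6191 = EUR 4,373,817.34.
Swap to EUR now, deposit: 6,800,000·0.6109·1.035246575 = EUR 4,300,538.50.
The quoted forward overvalues CAD, so borrow EUR, buy CAD at spot, deposit the CAD at 9.17%, and sell the proceeds forward at 0.6191.
Profit = 4,373,817.34 − 4,300,538.50 = EUR 73,279.

EUR 73,279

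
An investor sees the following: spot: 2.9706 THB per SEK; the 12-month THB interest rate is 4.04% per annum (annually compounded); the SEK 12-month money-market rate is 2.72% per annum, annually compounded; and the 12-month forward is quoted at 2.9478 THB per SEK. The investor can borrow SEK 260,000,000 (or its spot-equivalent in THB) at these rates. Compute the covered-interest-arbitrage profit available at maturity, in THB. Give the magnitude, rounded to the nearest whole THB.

THB 16,284,341

T = 1 year.
Invest the SEK and cover forward: 260,000,000 × 1.027200 × 2.9478 = THB 787,274,841.60.
Convert at spot and invest in THB: 260,000,000 × 2.9706 × 1.040400 = THB 803,559,182.40.
The quoted forward undervalues SEK, so borrow SEK, convert to THB at spot, deposit the THB at 4.04%, and buy SEK forward at 2.9478 to cover the loan.
Profit = 803,559,182.40 − 787,274,841.60 = THB 16,284,341.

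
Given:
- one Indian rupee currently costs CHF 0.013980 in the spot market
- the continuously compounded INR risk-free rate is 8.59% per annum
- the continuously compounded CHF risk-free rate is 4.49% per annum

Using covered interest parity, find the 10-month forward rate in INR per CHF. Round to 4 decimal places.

74.0170

T = 10/12 years.
CHF growth factor: e^(0.0449×10/12) = 1.03812548.
INR accumulates by e^(0.0859×10/12) = 1.07420766.
CIP: F = S · (grow CHF)/(grow INR) = 0.01398 × 1.03812548/1.07420766 = 0.013510418 CHF per INR.
Invert for INR per CHF: 1 / 0.013510418 = 74.0170.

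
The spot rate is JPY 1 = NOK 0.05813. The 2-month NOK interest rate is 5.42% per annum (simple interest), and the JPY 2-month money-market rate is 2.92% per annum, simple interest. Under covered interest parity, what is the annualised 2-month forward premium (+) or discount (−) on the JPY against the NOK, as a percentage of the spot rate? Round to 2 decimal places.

T = 2/12 years.
F = S · g_NOK/g_JPY = 0.05813 × 1.0090333/1.0048667 = 0.05837103.
Annualised premium = (F − S)/S × (1/T) = (0.05837103 − 0.05813)/0.05813 ÷ (2/12) = 2.49%.

+2.49%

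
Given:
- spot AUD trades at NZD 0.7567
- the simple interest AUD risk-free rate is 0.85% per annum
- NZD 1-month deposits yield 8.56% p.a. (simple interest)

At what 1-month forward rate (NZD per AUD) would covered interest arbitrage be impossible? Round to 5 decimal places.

0.76156

T = 1/12 years.
NZD growth factor: 1 + 0.0856×1/12 = 1.0071333.
AUD accumulates by 1 + 0.0085×1/12 = 1.0007083.
So F = 0.7567 × 1.0071333 / 1.0007083 = 0.7615584 (NZD/AUD).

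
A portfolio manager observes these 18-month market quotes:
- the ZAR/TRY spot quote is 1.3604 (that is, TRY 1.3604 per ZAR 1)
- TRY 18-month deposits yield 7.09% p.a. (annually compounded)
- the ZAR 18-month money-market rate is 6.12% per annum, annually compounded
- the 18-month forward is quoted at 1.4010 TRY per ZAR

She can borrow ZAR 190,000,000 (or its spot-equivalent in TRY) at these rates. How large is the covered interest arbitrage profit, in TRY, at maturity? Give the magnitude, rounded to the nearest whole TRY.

T = 18/12 years.
Route A — deposit ZAR, sell forward: 190,000,000 × 1.09319053277 × 1.4010 = TRY 290,996,387.92.
Route B — convert at spot, deposit TRY: 190,000,000 × 1.3604 × 1.10821335077 = TRY 286,446,554.05.
The quoted forward overvalues ZAR, so borrow TRY, buy ZAR at spot, deposit the ZAR at 6.12%, and sell the proceeds forward at 1.4010.
Profit = 290,996,387.92 − 286,446,554.05 = TRY 4,549,834.

TRY 4,549,834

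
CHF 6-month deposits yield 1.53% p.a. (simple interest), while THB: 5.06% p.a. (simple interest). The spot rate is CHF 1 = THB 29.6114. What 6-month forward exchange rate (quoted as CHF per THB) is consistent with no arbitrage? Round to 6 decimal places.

T = 6/12 years.
THB growth factor: 1 + 0.0506×6/12 = 1.025300.
CHF growth factor: 1 + 0.0153×6/12 = 1.007650.
Forward (THB per CHF) = 29.6114 × 1.025300 / 1.007650 = 30.13007.
Quoted the other way: 1/30.13007 = 0.033189 CHF per THB.

0.033189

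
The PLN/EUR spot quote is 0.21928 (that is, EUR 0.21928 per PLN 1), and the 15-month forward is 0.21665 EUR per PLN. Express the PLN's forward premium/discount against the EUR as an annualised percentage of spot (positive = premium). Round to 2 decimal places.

T = 15/12 years.
Period premium: (0.21665 − 0.21928)/0.21928 = -0.0119938.
Annualise by dividing by T: -0.0119938 / (15/12) = -0.009595 → -0.96%.

-0.96%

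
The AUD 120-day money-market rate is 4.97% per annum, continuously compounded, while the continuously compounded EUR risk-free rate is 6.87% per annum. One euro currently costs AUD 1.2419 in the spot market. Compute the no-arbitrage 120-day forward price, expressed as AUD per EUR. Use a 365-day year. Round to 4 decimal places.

1.2342

T = 120/365 years.
Growth of 1 AUD over T: e^(0.0497×120/365) = 1.0164739.
Growth of 1 EUR over T: e^(0.0687×120/365) = 1.0228433.
So F = 1.2419 × 1.0164739 / 1.0228433 = 1.234167 (AUD/EUR).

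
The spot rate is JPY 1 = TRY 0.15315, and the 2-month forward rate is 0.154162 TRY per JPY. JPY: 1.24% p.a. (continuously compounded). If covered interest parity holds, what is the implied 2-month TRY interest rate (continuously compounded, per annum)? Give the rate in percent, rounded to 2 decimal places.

T = 2/12 years.
CIP gives F = S · g_TRY/g_JPY, so g_TRY/g_JPY = 0.154162/0.15315 = 1.0066079.
JPY growth factor: e^(0.0124×2/12) = 1.0020688.
That pins the TRY growth at 1.0086904.
r = ln(1.0086904)/(2/12) = 0.051917 → 5.19%.

5.19%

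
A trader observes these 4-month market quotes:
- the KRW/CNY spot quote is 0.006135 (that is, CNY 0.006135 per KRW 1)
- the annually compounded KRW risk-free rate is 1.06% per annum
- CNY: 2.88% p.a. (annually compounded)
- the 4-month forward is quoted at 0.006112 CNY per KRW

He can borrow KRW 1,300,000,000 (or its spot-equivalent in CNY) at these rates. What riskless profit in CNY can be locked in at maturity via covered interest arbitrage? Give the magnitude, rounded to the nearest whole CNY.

T = 4/12 years.
Route A — deposit KRW, sell forward: 1,300,000,000 × 1.003520922 × 0.006112 = CNY 7,973,575.84.
Route B — convert at spot, deposit CNY: 1,300,000,000 × 0.006135 × 1.009509287 = CNY 8,051,341.32.
The quoted forward undervalues KRW, so borrow KRW, convert to CNY at spot, deposit the CNY at 2.88%, and buy KRW forward at 0.006112 to cover the loan.
The gap between the two covered legs is CNY 77,765.

CNY 77,765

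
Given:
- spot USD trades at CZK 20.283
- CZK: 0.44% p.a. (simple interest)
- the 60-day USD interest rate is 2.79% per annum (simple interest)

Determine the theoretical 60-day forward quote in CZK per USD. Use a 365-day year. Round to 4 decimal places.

20.2050

T = 60/365 years.
CZK growth factor: 1 + 0.0044×60/365 = 1.00072329.
USD accumulates by 1 + 0.0279×60/365 = 1.0045863.
Forward (CZK per USD) = 20.283 × 1.00072329 / 1.0045863 = 20.205004.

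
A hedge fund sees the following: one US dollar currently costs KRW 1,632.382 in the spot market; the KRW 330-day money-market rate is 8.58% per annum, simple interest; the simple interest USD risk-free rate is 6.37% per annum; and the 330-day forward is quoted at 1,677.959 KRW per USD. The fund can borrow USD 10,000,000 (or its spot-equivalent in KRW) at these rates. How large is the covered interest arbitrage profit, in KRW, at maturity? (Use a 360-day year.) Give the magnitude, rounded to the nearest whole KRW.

T = 330/360 years.
Invest the USD and cover forward: 10,000,000 × 1.058391666667 × 1677.959 = KRW 17,759,378,226.09.
Convert at spot and invest in KRW: 10,000,000 × 1632.382 × 1.078650 = KRW 17,607,688,443.00.
The quoted forward overvalues USD, so borrow KRW, buy USD at spot, deposit the USD at 6.37%, and sell the proceeds forward at 1,677.959.
Profit = 17,759,378,226.09 − 17,607,688,443.00 = KRW 151,689,783.

KRW 151,689,783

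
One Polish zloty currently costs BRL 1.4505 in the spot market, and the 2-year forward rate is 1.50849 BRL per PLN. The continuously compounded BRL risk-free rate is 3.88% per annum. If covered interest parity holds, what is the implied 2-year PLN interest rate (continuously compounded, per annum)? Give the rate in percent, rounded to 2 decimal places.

1.92%

T = 2 years.
F/S = 1.50849/1.4505 = 1.0399793 = (growth of BRL) / (growth of PLN).
BRL growth factor: e^(0.0388×2) = 1.0806903.
Hence g_PLN = 1.039146.
r = ln(1.039146)/2 = 0.019200 → 1.92%.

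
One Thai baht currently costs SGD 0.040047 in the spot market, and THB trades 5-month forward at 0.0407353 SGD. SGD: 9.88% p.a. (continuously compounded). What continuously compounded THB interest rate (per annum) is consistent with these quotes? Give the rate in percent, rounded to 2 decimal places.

T = 5/12 years.
By CIP, F/S equals the SGD-to-THB growth ratio: 0.0407353/0.040047 = 1.0171873.
The SGD side grows by e^(0.0988×5/12) = 1.0420258.
That pins the THB growth at 1.0244188.
Take logs: ln 1.0244188 / (5/12) = 0.057901, so 5.79%.

5.79%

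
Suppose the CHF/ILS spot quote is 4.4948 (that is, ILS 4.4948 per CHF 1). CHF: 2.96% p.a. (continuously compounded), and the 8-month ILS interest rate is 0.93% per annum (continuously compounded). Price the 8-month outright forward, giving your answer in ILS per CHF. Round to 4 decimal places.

4.4344

T = 8/12 years.
ILS accumulates by e^(0.0093×8/12) = 1.0062193.
Growth of 1 CHF over T: e^(0.0296×8/12) = 1.0199293.
So F = 4.4948 × 1.0062193 / 1.0199293 = 4.434380 (ILS/CHF).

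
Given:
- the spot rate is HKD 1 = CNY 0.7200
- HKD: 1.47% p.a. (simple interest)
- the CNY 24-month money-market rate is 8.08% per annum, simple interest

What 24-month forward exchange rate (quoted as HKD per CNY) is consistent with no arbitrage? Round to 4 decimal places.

T = 2 years.
Growth of 1 CNY over T: 1 + 0.0808×2 = 1.161600.
HKD accumulates by 1 + 0.0147×2 = 1.029400.
So F = 0.72 × 1.161600 / 1.029400 = 0.8124655 (CNY/HKD).
Quoted the other way: 1/0.8124655 = 1.2308 HKD per CNY.

1.2308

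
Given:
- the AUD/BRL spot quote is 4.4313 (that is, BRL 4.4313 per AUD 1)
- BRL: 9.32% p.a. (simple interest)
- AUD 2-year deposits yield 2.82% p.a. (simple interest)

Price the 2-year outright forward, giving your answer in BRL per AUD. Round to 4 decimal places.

4.9766

T = 2 years.
BRL accumulates by 1 + 0.0932×2 = 1.186400.
Growth of 1 AUD over T: 1 + 0.0282×2 = 1.056400.
CIP: F = S · (grow BRL)/(grow AUD) = 4.4313 × 1.186400/1.056400 = 4.976613 BRL per AUD.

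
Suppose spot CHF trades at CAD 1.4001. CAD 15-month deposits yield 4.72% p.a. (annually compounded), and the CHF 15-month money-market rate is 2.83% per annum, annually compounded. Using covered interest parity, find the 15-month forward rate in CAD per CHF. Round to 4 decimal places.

T = 15/12 years.
CAD accumulates by (1 + 0.0472)^(15/12) = 1.0593441.
CHF accumulates by (1 + 0.0283)^(15/12) = 1.0354993.
Forward (CAD per CHF) = 1.4001 × 1.0593441 / 1.0354993 = 1.432341.

1.4323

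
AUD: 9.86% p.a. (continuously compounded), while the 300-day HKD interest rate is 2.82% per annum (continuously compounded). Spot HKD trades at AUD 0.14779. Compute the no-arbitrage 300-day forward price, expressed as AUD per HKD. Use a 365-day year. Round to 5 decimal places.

0.15659

T = 300/365 years.
AUD growth factor: e^(0.0986×300/365) = 1.0844155.
HKD accumulates by e^(0.0282×300/365) = 1.0234488.
So F = 0.14779 × 1.0844155 / 1.0234488 = 0.1565938 (AUD/HKD).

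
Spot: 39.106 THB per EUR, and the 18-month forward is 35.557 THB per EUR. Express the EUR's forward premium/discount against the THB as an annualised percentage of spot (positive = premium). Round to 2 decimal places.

T = 18/12 years.
Period premium: (35.557 − 39.106)/39.106 = -0.0907533.
Annualise by dividing by T: -0.0907533 / (18/12) = -0.060502 → -6.05%.

-6.05%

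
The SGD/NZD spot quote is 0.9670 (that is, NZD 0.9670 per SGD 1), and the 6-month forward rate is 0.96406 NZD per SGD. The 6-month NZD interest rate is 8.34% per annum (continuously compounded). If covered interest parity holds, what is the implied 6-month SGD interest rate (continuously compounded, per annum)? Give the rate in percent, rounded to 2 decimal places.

T = 6/12 years.
CIP gives F = S · g_NZD/g_SGD, so g_NZD/g_SGD = 0.96406/0.967 = 0.9969597.
The NZD side grows by e^(0.0834×6/12) = 1.0425817.
Hence g_SGD = 1.0457611.
Take logs: ln 1.0457611 / (6/12) = 0.089490, so 8.95%.

8.95%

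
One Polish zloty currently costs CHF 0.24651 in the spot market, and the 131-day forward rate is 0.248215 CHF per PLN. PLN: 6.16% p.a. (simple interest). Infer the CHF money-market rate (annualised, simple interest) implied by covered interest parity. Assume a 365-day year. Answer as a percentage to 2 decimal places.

8.13%

T = 131/365 years.
CIP gives F = S · g_CHF/g_PLN, so g_CHF/g_PLN = 0.248215/0.24651 = 1.0069166.
PLN growth factor: 1 + 0.0616×131/365 = 1.0221085.
So the CHF growth factor = 1.029178.
r = (1.029178 − 1)/(131/365) = 0.081297 → 8.13%.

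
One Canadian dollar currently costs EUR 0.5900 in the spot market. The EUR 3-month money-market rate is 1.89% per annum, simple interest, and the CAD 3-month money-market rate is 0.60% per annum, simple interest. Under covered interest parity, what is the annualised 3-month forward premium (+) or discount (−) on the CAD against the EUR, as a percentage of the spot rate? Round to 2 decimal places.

+1.29%

T = 3/12 years.
CIP forward (EUR per CAD) = 0.59 × 1.004725/1.001500 = 0.5918999.
Annualised premium = (F − S)/S × (1/T) = (0.5918999 − 0.59)/0.59 ÷ (3/12) = 1.29%.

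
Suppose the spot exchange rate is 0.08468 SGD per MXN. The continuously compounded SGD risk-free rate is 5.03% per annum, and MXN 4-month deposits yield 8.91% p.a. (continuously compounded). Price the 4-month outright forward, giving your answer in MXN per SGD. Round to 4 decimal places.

11.9629

T = 4/12 years.
SGD accumulates by e^(0.0503×4/12) = 1.01690802.
MXN accumulates by e^(0.0891×4/12) = 1.03014544.
So F = 0.08468 × 1.01690802 / 1.03014544 = 0.083591858 (SGD/MXN).
Quoted the other way: 1/0.083591858 = 11.9629 MXN per SGD.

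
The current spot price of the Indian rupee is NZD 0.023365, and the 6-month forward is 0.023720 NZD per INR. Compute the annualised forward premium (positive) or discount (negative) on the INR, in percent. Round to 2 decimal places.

+3.04%

T = 6/12 years.
Period premium: (0.023720 − 0.023365)/0.023365 = 0.0151937.
Annualise by dividing by T: 0.0151937 / (6/12) = 0.030387 → 3.04%.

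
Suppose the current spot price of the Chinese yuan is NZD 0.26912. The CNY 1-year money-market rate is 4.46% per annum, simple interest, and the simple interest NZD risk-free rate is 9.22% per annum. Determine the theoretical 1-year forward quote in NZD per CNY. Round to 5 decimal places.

0.28138

T = 1 year.
NZD growth factor: 1 + 0.0922×1 = 1.092200.
Growth of 1 CNY over T: 1 + 0.0446×1 = 1.044600.
Forward (NZD per CNY) = 0.26912 × 1.092200 / 1.044600 = 0.2813832.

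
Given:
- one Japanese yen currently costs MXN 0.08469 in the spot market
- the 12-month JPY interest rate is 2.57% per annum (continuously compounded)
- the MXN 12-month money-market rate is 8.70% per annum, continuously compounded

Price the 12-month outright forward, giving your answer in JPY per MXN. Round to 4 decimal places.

11.1057

T = 1 year.
MXN accumulates by e^(0.0870×1) = 1.09089668.
JPY accumulates by e^(0.0257×1) = 1.02603309.
CIP: F = S · (grow MXN)/(grow JPY) = 0.08469 × 1.09089668/1.02603309 = 0.090043918 MXN per JPY.
Quoted the other way: 1/0.090043918 = 11.1057 JPY per MXN.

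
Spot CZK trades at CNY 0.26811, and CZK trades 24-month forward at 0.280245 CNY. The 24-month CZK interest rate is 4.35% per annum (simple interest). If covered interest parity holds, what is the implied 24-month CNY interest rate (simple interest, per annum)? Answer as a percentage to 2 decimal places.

T = 2 years.
F/S = 0.280245/0.26811 = 1.0452613 = (growth of CNY) / (growth of CZK).
CZK growth factor: 1 + 0.0435×2 = 1.087000.
That pins the CNY growth at 1.136199.
(1.136199 − 1)/T = 0.068099, i.e. 6.81%.

6.81%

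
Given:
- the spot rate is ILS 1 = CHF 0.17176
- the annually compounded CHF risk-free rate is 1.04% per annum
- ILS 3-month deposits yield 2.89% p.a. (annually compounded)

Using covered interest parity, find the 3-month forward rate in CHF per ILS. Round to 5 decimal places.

0.17098

T = 3/12 years.
Growth of 1 CHF over T: (1 + 0.0104)^(3/12) = 1.0025899.
ILS growth factor: (1 + 0.0289)^(3/12) = 1.007148.
So F = 0.17176 × 1.0025899 / 1.007148 = 0.1709827 (CHF/ILS).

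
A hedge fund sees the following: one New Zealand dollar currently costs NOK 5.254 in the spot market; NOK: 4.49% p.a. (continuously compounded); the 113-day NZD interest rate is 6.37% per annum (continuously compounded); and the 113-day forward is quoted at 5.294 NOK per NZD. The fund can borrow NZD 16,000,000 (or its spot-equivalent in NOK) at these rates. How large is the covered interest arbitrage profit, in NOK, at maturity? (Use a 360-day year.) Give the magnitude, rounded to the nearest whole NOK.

NOK 1,157,525

T = 113/360 years.
Invest the NZD and cover forward: 16,000,000 × 1.0201959556 × 5.294 = NOK 86,414,678.22.
Convert at spot and invest in NOK: 16,000,000 × 5.254 × 1.0141933943 = NOK 85,257,153.50.
The quoted forward overvalues NZD, so borrow NOK, buy NZD at spot, deposit the NZD at 6.37%, and sell the proceeds forward at 5.294.
Profit = 86,414,678.22 − 85,257,153.50 = NOK 1,157,525.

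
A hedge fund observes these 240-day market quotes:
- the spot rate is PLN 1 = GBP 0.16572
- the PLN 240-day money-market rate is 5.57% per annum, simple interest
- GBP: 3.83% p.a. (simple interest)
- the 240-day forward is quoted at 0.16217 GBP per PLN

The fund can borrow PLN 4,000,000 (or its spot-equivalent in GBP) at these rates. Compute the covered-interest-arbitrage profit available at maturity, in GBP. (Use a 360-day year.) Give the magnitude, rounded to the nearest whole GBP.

T = 240/360 years.
Invest the PLN and cover forward: 4,000,000 × 1.03713333 × 0.16217 = GBP 672,767.65.
Convert at spot and invest in GBP: 4,000,000 × 0.16572 × 1.02553333 = GBP 679,805.53.
The quoted forward undervalues PLN, so borrow PLN, convert to GBP at spot, deposit the GBP at 3.83%, and buy PLN forward at 0.16217 to cover the loan.
Arbitrage profit = |672,767.65 − 679,805.53| = GBP 7,038.

GBP 7,038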